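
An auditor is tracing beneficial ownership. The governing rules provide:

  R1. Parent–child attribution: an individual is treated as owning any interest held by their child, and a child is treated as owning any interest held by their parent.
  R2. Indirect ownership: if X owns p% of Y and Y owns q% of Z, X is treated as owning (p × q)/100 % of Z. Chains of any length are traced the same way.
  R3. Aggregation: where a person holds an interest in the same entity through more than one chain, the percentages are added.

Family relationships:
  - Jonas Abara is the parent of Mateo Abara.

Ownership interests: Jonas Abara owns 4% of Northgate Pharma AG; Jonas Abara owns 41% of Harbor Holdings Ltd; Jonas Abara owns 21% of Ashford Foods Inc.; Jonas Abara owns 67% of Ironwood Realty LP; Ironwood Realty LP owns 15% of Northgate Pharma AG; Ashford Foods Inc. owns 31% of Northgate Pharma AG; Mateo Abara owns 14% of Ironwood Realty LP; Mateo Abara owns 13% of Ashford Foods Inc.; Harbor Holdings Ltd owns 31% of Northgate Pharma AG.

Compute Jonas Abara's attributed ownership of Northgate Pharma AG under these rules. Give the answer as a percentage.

By parent–child attribution (R1), Jonas Abara is treated as also owning Mateo Abara's interest in Ironwood Realty LP, giving 67% + 14% = 81%.
By parent–child attribution (R1), Jonas Abara is treated as also owning Mateo Abara's interest in Ashford Foods Inc, giving 21% + 13% = 34%.
Chain via Ironwood Realty LP (R2): 81% × 15% = 12.15% of Northgate Pharma AG.
Chain via Ashford Foods Inc. (R2): 34% × 31% = 10.54% of Northgate Pharma AG.
Chain via Harbor Holdings Ltd (R2): 41% × 31% = 12.71% of Northgate Pharma AG.
Direct interest in Northgate Pharma AG: 4%.
Aggregating (R3): 12.15% + 10.54% + 12.71% + 4% = 39.4%.

39.4%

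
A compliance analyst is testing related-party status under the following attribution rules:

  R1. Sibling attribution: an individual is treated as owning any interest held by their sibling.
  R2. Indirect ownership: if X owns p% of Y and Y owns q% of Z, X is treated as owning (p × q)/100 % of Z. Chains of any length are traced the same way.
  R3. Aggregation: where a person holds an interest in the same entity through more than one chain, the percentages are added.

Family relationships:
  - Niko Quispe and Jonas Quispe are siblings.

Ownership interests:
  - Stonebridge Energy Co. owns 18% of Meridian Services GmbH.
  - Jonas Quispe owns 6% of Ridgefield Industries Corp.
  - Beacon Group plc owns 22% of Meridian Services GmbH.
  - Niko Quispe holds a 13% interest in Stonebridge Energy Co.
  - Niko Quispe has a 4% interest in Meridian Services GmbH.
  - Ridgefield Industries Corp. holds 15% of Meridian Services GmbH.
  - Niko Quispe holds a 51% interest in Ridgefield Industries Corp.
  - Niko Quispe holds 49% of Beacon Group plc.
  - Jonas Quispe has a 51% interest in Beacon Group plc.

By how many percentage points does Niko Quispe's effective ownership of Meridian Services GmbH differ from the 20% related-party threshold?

By sibling attribution (R1), Niko Quispe is treated as also owning Jonas Quispe's interest in Beacon Group plc, giving 49% + 51% = 100%.
By sibling attribution (R1), Niko Quispe is treated as also owning Jonas Quispe's interest in Ridgefield Industries Corp, giving 51% + 6% = 57%.
Chain via Stonebridge Energy Co. (R2): 13% × 18% = 2.34% of Meridian Services GmbH.
Chain via Beacon Group plc (R2): 100% × 22% = 22% of Meridian Services GmbH.
Chain via Ridgefield Industries Corp. (R2): 57% × 15% = 8.55% of Meridian Services GmbH.
Direct interest in Meridian Services GmbH: 4%.
Aggregating (R3): 2.34% + 22% + 8.55% + 4% = 36.89%.
36.89% exceeds the 20% threshold by 16.89 percentage points.

16.89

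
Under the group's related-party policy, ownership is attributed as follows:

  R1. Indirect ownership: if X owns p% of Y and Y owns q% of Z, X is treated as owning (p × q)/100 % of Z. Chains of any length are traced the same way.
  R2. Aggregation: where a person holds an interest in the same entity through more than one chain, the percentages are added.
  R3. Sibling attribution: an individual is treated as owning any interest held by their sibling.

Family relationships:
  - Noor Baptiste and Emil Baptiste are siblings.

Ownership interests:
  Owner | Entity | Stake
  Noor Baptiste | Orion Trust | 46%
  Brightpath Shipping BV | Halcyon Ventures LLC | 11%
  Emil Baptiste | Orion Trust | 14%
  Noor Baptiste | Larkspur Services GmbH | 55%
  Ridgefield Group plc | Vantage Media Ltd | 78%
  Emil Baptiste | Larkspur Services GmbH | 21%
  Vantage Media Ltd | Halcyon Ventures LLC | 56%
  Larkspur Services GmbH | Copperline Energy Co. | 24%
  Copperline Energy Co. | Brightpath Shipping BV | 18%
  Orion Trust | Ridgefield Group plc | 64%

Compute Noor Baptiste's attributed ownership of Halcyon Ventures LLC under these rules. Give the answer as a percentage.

17.134272%

By sibling attribution (R3), Noor Baptiste is treated as also owning Emil Baptiste's interest in Larkspur Services GmbH, giving 55% + 21% = 76%.
By sibling attribution (R3), Noor Baptiste is treated as also owning Emil Baptiste's interest in Orion Trust, giving 46% + 14% = 60%.
Chain via Larkspur Services GmbH → Copperline Energy Co. → Brightpath Shipping BV (R1): 76% × 24% × 18% × 11% = 0.361152% of Halcyon Ventures LLC.
Chain via Orion Trust → Ridgefield Group plc → Vantage Media Ltd (R1): 60% × 64% × 78% × 56% = 16.77312% of Halcyon Ventures LLC.
Aggregating (R2): 0.361152% + 16.77312% = 17.134272%.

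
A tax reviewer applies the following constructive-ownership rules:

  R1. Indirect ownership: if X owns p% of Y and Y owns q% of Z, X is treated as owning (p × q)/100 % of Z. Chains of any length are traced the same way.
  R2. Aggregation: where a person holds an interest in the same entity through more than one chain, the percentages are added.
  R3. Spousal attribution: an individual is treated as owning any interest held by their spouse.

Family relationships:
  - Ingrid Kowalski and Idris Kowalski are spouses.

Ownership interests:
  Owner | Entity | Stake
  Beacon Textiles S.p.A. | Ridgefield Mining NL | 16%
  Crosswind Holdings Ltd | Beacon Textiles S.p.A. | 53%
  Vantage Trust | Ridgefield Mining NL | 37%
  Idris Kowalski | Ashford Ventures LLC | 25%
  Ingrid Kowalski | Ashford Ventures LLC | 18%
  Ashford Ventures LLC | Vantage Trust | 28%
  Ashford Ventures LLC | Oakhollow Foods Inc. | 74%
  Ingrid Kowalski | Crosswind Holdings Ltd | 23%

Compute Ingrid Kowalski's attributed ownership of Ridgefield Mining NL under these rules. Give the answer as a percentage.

By spousal attribution (R3), Ingrid Kowalski is treated as also owning Idris Kowalski's interest in Ashford Ventures LLC, giving 18% + 25% = 43%.
Chain via Ashford Ventures LLC → Vantage Trust (R1): 43% × 28% × 37% = 4.4548% of Ridgefield Mining NL.
Chain via Crosswind Holdings Ltd → Beacon Textiles S.p.A. (R1): 23% × 53% × 16% = 1.9504% of Ridgefield Mining NL.
Aggregating (R2): 4.4548% + 1.9504% = 6.4052%.

6.4052%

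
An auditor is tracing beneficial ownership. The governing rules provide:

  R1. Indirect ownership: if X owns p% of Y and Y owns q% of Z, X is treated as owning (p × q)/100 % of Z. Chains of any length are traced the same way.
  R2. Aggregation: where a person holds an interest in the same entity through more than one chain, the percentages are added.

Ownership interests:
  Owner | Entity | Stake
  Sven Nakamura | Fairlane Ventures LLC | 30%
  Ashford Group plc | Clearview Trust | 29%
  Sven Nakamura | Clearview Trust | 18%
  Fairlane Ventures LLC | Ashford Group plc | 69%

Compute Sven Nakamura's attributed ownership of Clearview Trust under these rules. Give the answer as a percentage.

Chain via Fairlane Ventures LLC → Ashford Group plc (R1): 30% × 69% × 29% = 6.003% of Clearview Trust.
Direct interest in Clearview Trust: 18%.
Aggregating (R2): 6.003% + 18% = 24.003%.

24.003%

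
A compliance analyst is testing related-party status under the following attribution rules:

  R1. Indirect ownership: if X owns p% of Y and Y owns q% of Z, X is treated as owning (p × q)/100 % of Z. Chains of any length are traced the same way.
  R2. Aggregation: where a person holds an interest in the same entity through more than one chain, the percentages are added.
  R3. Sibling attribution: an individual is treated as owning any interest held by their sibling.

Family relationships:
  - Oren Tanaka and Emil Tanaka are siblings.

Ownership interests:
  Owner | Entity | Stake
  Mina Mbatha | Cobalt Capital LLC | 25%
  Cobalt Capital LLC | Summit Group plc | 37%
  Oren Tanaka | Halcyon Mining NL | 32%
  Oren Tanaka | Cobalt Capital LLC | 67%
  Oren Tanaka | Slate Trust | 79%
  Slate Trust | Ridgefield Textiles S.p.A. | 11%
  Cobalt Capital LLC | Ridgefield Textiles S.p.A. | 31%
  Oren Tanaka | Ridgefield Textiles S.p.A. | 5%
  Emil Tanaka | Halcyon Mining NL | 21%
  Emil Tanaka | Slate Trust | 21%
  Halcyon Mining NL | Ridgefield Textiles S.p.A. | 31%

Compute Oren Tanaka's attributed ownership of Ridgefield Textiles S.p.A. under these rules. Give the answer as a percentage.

53.2%

By sibling attribution (R3), Oren Tanaka is treated as also owning Emil Tanaka's interest in Halcyon Mining NL, giving 32% + 21% = 53%.
By sibling attribution (R3), Oren Tanaka is treated as also owning Emil Tanaka's interest in Slate Trust, giving 79% + 21% = 100%.
Chain via Cobalt Capital LLC (R1): 67% × 31% = 20.77% of Ridgefield Textiles S.p.A.
Chain via Halcyon Mining NL (R1): 53% × 31% = 16.43% of Ridgefield Textiles S.p.A.
Chain via Slate Trust (R1): 100% × 11% = 11% of Ridgefield Textiles S.p.A.
Direct interest in Ridgefield Textiles S.p.A: 5%.
Aggregating (R2): 20.77% + 16.43% + 11% + 5% = 53.2%.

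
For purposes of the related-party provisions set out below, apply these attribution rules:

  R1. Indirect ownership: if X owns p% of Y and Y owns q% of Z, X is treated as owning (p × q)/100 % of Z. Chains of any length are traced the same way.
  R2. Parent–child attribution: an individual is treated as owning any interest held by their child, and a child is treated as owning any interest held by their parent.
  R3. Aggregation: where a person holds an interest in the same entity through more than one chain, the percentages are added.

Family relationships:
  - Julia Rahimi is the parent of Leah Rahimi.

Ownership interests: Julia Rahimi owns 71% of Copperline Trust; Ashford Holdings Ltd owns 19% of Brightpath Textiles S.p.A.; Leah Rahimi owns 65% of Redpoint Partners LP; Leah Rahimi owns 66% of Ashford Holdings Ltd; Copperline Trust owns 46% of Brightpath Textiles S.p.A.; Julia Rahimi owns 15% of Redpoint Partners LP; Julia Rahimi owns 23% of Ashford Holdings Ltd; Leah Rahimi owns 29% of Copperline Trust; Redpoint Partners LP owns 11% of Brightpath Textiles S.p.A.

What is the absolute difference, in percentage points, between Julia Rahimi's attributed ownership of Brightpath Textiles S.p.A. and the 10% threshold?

By parent–child attribution (R2), Julia Rahimi is treated as also owning Leah Rahimi's interest in Ashford Holdings Ltd, giving 23% + 66% = 89%.
By parent–child attribution (R2), Julia Rahimi is treated as also owning Leah Rahimi's interest in Copperline Trust, giving 71% + 29% = 100%.
By parent–child attribution (R2), Julia Rahimi is treated as also owning Leah Rahimi's interest in Redpoint Partners LP, giving 15% + 65% = 80%.
Chain via Ashford Holdings Ltd (R1): 89% × 19% = 16.91% of Brightpath Textiles S.p.A.
Chain via Copperline Trust (R1): 100% × 46% = 46% of Brightpath Textiles S.p.A.
Chain via Redpoint Partners LP (R1): 80% × 11% = 8.8% of Brightpath Textiles S.p.A.
Aggregating (R3): 16.91% + 46% + 8.8% = 71.71%.
71.71% exceeds the 10% threshold by 61.71 percentage points.

61.71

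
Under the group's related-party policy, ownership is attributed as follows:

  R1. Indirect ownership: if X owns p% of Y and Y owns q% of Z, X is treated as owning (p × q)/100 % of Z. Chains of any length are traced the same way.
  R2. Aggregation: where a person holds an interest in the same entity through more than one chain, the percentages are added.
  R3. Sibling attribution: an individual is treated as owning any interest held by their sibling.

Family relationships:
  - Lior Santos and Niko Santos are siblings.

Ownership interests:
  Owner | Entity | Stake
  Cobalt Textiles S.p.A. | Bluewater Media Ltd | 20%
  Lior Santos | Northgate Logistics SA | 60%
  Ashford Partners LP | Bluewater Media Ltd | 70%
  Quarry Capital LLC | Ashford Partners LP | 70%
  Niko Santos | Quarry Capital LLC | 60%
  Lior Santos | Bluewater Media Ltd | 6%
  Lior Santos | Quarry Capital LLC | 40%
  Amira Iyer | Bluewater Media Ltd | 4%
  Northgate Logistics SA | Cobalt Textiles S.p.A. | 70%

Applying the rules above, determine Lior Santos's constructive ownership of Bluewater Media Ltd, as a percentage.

By sibling attribution (R3), Lior Santos is treated as also owning Niko Santos's interest in Quarry Capital LLC, giving 40% + 60% = 100%.
Chain via Northgate Logistics SA → Cobalt Textiles S.p.A. (R1): 60% × 70% × 20% = 8.4% of Bluewater Media Ltd.
Chain via Quarry Capital LLC → Ashford Partners LP (R1): 100% × 70% × 70% = 49% of Bluewater Media Ltd.
Direct interest in Bluewater Media Ltd: 6%.
Aggregating (R2): 8.4% + 49% + 6% = 63.4%.

63.4%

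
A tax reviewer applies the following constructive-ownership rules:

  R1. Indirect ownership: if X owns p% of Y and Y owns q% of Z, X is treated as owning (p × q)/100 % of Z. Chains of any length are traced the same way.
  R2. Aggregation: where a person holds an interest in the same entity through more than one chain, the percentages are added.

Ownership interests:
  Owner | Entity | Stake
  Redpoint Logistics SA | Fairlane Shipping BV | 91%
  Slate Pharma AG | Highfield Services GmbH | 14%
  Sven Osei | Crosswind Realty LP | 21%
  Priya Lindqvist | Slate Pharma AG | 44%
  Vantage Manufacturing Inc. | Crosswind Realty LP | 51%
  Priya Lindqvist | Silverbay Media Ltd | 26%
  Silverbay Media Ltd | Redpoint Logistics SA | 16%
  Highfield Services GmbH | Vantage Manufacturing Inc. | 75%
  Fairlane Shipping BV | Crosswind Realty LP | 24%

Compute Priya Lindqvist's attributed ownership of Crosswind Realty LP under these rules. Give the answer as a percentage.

3.264744%

Chain via Slate Pharma AG → Highfield Services GmbH → Vantage Manufacturing Inc. (R1): 44% × 14% × 75% × 51% = 2.3562% of Crosswind Realty LP.
Chain via Silverbay Media Ltd → Redpoint Logistics SA → Fairlane Shipping BV (R1): 26% × 16% × 91% × 24% = 0.908544% of Crosswind Realty LP.
Aggregating (R2): 2.3562% + 0.908544% = 3.264744%.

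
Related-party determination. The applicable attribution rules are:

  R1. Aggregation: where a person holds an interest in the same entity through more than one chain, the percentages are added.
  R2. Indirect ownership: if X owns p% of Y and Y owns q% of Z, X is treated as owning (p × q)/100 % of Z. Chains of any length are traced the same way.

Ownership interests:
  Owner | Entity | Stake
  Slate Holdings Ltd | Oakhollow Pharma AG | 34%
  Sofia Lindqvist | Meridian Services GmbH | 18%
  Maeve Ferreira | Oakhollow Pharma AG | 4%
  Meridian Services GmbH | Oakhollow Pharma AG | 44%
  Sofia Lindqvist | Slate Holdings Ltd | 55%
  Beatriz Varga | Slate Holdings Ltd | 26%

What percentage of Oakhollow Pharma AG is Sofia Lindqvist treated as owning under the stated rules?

Chain via Slate Holdings Ltd (R2): 55% × 34% = 18.7% of Oakhollow Pharma AG.
Chain via Meridian Services GmbH (R2): 18% × 44% = 7.92% of Oakhollow Pharma AG.
Aggregating (R1): 18.7% + 7.92% = 26.62%.

26.62%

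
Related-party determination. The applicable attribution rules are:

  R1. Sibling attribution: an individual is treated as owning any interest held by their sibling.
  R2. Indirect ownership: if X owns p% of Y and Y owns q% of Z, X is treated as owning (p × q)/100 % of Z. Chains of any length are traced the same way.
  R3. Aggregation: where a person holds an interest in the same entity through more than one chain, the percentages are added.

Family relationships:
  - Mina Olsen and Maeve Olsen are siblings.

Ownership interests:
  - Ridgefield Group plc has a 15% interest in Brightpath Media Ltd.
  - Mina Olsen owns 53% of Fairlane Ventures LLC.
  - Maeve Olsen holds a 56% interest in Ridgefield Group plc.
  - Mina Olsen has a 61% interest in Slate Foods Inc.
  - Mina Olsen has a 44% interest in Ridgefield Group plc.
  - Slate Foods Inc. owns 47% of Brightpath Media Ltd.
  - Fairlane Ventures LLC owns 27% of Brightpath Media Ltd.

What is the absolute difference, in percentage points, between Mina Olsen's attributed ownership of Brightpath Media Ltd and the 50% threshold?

By sibling attribution (R1), Mina Olsen is treated as also owning Maeve Olsen's interest in Ridgefield Group plc, giving 44% + 56% = 100%.
Chain via Slate Foods Inc. (R2): 61% × 47% = 28.67% of Brightpath Media Ltd.
Chain via Fairlane Ventures LLC (R2): 53% × 27% = 14.31% of Brightpath Media Ltd.
Chain via Ridgefield Group plc (R2): 100% × 15% = 15% of Brightpath Media Ltd.
Aggregating (R3): 28.67% + 14.31% + 15% = 57.98%.
57.98% exceeds the 50% threshold by 7.98 percentage points.

7.98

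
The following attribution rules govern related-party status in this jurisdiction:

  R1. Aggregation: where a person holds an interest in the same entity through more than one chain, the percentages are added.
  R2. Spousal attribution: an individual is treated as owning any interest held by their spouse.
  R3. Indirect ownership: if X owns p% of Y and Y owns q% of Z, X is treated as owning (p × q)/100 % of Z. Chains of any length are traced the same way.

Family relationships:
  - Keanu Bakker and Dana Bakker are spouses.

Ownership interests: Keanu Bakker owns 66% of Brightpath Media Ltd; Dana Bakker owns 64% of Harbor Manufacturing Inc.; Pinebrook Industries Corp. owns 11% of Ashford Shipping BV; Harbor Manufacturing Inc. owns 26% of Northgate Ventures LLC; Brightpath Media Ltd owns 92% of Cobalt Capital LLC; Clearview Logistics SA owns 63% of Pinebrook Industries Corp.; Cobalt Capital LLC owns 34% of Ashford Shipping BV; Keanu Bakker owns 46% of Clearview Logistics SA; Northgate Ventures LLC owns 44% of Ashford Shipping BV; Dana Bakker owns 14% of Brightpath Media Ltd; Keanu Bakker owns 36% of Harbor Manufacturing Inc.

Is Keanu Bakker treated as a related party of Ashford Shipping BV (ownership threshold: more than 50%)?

By spousal attribution (R2), Keanu Bakker is treated as also owning Dana Bakker's interest in Harbor Manufacturing Inc, giving 36% + 64% = 100%.
By spousal attribution (R2), Keanu Bakker is treated as also owning Dana Bakker's interest in Brightpath Media Ltd, giving 66% + 14% = 80%.
Chain via Clearview Logistics SA → Pinebrook Industries Corp. (R3): 46% × 63% × 11% = 3.1878% of Ashford Shipping BV.
Chain via Harbor Manufacturing Inc. → Northgate Ventures LLC (R3): 100% × 26% × 44% = 11.44% of Ashford Shipping BV.
Chain via Brightpath Media Ltd → Cobalt Capital LLC (R3): 80% × 92% × 34% = 25.024% of Ashford Shipping BV.
Aggregating (R1): 3.1878% + 11.44% + 25.024% = 39.6518%.
39.6518% does not exceed the 50% threshold, so Keanu is not a related party to Ashford Shipping BV.

No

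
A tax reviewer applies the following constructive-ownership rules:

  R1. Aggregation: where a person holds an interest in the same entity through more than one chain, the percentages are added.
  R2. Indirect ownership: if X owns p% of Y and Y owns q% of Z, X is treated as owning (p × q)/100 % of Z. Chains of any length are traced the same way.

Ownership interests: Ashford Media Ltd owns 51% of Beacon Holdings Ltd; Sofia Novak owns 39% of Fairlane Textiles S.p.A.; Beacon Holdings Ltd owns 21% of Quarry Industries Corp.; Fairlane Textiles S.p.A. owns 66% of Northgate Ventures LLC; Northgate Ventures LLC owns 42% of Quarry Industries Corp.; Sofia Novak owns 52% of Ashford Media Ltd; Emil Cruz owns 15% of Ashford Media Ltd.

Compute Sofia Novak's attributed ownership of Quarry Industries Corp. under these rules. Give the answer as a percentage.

Chain via Fairlane Textiles S.p.A. → Northgate Ventures LLC (R2): 39% × 66% × 42% = 10.8108% of Quarry Industries Corp.
Chain via Ashford Media Ltd → Beacon Holdings Ltd (R2): 52% × 51% × 21% = 5.5692% of Quarry Industries Corp.
Aggregating (R1): 10.8108% + 5.5692% = 16.38%.

16.38%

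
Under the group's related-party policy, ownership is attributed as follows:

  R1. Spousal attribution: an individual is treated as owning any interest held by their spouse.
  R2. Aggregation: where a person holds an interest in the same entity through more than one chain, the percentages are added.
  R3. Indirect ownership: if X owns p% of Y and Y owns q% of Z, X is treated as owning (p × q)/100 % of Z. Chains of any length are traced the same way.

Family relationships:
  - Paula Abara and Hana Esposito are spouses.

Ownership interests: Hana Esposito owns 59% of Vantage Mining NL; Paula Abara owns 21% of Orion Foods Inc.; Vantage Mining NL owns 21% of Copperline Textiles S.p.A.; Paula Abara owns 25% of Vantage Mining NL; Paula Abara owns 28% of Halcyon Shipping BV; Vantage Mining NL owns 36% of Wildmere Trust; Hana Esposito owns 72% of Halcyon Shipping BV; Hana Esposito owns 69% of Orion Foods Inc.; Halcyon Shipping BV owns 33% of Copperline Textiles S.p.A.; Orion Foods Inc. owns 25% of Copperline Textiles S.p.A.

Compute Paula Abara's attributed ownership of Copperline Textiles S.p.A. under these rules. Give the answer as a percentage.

73.14%

By spousal attribution (R1), Paula Abara is treated as also owning Hana Esposito's interest in Halcyon Shipping BV, giving 28% + 72% = 100%.
By spousal attribution (R1), Paula Abara is treated as also owning Hana Esposito's interest in Orion Foods Inc, giving 21% + 69% = 90%.
By spousal attribution (R1), Paula Abara is treated as also owning Hana Esposito's interest in Vantage Mining NL, giving 25% + 59% = 84%.
Chain via Halcyon Shipping BV (R3): 100% × 33% = 33% of Copperline Textiles S.p.A.
Chain via Orion Foods Inc. (R3): 90% × 25% = 22.5% of Copperline Textiles S.p.A.
Chain via Vantage Mining NL (R3): 84% × 21% = 17.64% of Copperline Textiles S.p.A.
Aggregating (R2): 33% + 22.5% + 17.64% = 73.14%.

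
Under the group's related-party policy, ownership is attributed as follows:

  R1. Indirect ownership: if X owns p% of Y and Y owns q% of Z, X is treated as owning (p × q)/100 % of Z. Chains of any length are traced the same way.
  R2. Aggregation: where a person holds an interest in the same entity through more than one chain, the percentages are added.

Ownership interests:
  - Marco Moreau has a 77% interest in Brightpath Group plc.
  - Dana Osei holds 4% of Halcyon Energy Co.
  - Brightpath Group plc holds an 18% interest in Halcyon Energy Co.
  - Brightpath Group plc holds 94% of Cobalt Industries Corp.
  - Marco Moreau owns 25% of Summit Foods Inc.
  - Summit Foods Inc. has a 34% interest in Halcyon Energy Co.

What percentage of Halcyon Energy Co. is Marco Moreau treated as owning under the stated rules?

Chain via Summit Foods Inc. (R1): 25% × 34% = 8.5% of Halcyon Energy Co.
Chain via Brightpath Group plc (R1): 77% × 18% = 13.86% of Halcyon Energy Co.
Aggregating (R2): 8.5% + 13.86% = 22.36%.

22.36%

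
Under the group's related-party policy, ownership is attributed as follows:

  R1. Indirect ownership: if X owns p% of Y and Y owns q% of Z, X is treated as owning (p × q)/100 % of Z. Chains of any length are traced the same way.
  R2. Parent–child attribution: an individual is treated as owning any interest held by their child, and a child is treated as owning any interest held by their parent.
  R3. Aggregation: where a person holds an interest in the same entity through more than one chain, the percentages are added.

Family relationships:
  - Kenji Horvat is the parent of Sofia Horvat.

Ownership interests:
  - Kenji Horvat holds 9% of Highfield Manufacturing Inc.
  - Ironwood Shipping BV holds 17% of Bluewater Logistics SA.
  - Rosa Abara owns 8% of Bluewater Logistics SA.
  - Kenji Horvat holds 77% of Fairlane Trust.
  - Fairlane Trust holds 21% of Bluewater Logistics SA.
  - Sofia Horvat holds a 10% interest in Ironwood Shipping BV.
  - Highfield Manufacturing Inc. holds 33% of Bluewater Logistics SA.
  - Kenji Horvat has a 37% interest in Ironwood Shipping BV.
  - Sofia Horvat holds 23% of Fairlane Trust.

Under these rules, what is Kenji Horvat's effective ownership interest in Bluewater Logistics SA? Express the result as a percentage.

31.96%

By parent–child attribution (R2), Kenji Horvat is treated as also owning Sofia Horvat's interest in Fairlane Trust, giving 77% + 23% = 100%.
By parent–child attribution (R2), Kenji Horvat is treated as also owning Sofia Horvat's interest in Ironwood Shipping BV, giving 37% + 10% = 47%.
Chain via Fairlane Trust (R1): 100% × 21% = 21% of Bluewater Logistics SA.
Chain via Ironwood Shipping BV (R1): 47% × 17% = 7.99% of Bluewater Logistics SA.
Chain via Highfield Manufacturing Inc. (R1): 9% × 33% = 2.97% of Bluewater Logistics SA.
Aggregating (R3): 21% + 7.99% + 2.97% = 31.96%.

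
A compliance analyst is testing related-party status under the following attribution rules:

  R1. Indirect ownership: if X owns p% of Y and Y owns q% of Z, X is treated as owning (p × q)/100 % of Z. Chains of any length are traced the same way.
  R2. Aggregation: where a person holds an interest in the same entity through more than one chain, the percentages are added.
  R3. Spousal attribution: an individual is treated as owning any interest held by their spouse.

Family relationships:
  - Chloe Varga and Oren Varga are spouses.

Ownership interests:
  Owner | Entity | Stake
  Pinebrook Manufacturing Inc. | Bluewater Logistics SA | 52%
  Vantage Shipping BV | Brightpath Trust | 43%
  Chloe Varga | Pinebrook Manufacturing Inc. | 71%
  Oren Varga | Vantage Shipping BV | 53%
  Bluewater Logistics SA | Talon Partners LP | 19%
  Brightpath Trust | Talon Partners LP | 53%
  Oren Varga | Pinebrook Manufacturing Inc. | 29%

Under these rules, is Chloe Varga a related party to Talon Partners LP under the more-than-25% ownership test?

No

By spousal attribution (R3), Chloe Varga is treated as also owning Oren Varga's interest in Pinebrook Manufacturing Inc, giving 71% + 29% = 100%.
By spousal attribution (R3), Chloe Varga is treated as owning Oren Varga's 53% interest in Vantage Shipping BV.
Chain via Pinebrook Manufacturing Inc. → Bluewater Logistics SA (R1): 100% × 52% × 19% = 9.88% of Talon Partners LP.
Chain via Vantage Shipping BV → Brightpath Trust (R1): 53% × 43% × 53% = 12.0787% of Talon Partners LP.
Aggregating (R2): 9.88% + 12.0787% = 21.9587%.
21.9587% does not exceed the 25% threshold, so Chloe is not a related party to Talon Partners LP.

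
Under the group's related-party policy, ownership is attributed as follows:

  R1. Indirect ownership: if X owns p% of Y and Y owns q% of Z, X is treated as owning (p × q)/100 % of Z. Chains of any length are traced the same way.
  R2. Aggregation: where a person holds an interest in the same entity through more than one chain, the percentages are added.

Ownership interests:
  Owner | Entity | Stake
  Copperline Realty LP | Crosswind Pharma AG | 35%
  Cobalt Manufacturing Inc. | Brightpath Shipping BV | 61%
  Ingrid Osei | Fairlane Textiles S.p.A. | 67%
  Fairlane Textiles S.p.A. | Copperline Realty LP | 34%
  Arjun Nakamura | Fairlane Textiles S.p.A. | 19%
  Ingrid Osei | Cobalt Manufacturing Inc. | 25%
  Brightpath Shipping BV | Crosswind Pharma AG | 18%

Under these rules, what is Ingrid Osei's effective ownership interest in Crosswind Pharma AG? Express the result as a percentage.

Chain via Cobalt Manufacturing Inc. → Brightpath Shipping BV (R1): 25% × 61% × 18% = 2.745% of Crosswind Pharma AG.
Chain via Fairlane Textiles S.p.A. → Copperline Realty LP (R1): 67% × 34% × 35% = 7.973% of Crosswind Pharma AG.
Aggregating (R2): 2.745% + 7.973% = 10.718%.

10.718%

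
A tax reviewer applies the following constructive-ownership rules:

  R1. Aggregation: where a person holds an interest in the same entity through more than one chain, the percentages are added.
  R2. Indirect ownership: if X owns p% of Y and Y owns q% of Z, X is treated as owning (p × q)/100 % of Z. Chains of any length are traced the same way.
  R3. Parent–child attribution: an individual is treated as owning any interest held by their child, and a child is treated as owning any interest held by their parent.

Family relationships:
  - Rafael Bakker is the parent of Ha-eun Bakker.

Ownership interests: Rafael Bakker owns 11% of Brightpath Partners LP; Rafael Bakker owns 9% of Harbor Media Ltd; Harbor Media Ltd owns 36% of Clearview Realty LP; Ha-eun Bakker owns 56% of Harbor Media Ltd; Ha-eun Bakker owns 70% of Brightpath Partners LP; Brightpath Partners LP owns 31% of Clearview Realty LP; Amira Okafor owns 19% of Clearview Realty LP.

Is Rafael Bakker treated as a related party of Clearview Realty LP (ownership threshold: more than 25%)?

By parent–child attribution (R3), Rafael Bakker is treated as also owning Ha-eun Bakker's interest in Harbor Media Ltd, giving 9% + 56% = 65%.
By parent–child attribution (R3), Rafael Bakker is treated as also owning Ha-eun Bakker's interest in Brightpath Partners LP, giving 11% + 70% = 81%.
Chain via Harbor Media Ltd (R2): 65% × 36% = 23.4% of Clearview Realty LP.
Chain via Brightpath Partners LP (R2): 81% × 31% = 25.11% of Clearview Realty LP.
Aggregating (R1): 23.4% + 25.11% = 48.51%.
48.51% exceeds the 25% threshold, so Rafael is a related party to Clearview Realty LP.

Yes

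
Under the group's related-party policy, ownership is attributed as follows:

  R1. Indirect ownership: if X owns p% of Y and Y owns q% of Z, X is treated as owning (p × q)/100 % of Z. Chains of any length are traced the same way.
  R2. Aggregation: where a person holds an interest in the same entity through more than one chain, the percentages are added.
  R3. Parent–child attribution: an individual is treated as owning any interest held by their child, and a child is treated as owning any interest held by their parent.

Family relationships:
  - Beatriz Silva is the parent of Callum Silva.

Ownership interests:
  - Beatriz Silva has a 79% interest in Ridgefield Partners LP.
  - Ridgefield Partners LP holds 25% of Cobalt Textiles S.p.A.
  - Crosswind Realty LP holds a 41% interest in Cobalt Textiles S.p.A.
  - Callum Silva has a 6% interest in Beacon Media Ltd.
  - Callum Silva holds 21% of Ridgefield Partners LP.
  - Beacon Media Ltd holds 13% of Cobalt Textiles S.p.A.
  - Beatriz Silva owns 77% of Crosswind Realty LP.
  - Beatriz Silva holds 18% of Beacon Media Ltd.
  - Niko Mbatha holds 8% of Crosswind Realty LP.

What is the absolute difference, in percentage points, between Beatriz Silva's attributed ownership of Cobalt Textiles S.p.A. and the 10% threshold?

49.69

By parent–child attribution (R3), Beatriz Silva is treated as also owning Callum Silva's interest in Beacon Media Ltd, giving 18% + 6% = 24%.
By parent–child attribution (R3), Beatriz Silva is treated as also owning Callum Silva's interest in Ridgefield Partners LP, giving 79% + 21% = 100%.
Chain via Beacon Media Ltd (R1): 24% × 13% = 3.12% of Cobalt Textiles S.p.A.
Chain via Ridgefield Partners LP (R1): 100% × 25% = 25% of Cobalt Textiles S.p.A.
Chain via Crosswind Realty LP (R1): 77% × 41% = 31.57% of Cobalt Textiles S.p.A.
Aggregating (R2): 3.12% + 25% + 31.57% = 59.69%.
59.69% exceeds the 10% threshold by 49.69 percentage points.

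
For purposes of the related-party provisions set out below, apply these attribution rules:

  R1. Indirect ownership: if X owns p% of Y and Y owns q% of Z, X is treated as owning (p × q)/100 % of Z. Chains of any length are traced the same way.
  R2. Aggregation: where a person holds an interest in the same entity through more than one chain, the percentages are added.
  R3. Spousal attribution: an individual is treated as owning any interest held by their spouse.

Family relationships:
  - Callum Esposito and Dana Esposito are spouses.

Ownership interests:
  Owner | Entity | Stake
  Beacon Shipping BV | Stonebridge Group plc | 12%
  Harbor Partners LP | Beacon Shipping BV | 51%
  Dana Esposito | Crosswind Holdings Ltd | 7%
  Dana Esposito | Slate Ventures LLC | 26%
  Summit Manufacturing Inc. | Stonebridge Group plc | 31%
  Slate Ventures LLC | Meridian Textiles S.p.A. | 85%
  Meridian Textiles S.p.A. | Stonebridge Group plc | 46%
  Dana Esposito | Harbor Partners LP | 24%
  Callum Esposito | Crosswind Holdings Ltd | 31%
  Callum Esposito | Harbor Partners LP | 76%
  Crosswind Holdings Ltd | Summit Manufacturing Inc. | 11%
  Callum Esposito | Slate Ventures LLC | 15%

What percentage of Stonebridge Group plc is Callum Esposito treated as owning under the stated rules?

23.4468%

By spousal attribution (R3), Callum Esposito is treated as also owning Dana Esposito's interest in Harbor Partners LP, giving 76% + 24% = 100%.
By spousal attribution (R3), Callum Esposito is treated as also owning Dana Esposito's interest in Crosswind Holdings Ltd, giving 31% + 7% = 38%.
By spousal attribution (R3), Callum Esposito is treated as also owning Dana Esposito's interest in Slate Ventures LLC, giving 15% + 26% = 41%.
Chain via Harbor Partners LP → Beacon Shipping BV (R1): 100% × 51% × 12% = 6.12% of Stonebridge Group plc.
Chain via Crosswind Holdings Ltd → Summit Manufacturing Inc. (R1): 38% × 11% × 31% = 1.2958% of Stonebridge Group plc.
Chain via Slate Ventures LLC → Meridian Textiles S.p.A. (R1): 41% × 85% × 46% = 16.031% of Stonebridge Group plc.
Aggregating (R2): 6.12% + 1.2958% + 16.031% = 23.4468%.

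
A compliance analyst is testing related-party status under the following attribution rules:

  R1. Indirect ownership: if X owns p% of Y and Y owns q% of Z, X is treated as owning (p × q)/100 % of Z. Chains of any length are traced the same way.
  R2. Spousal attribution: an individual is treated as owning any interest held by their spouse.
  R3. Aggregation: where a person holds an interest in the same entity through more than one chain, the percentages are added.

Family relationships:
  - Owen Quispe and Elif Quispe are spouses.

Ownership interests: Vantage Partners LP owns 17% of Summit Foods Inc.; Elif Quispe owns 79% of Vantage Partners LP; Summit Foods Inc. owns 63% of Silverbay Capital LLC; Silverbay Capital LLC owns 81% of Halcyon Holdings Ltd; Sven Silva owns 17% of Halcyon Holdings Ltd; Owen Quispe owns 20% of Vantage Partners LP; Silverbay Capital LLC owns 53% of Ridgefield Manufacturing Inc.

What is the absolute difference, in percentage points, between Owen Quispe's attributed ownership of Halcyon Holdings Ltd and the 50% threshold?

41.411651

By spousal attribution (R2), Owen Quispe is treated as also owning Elif Quispe's interest in Vantage Partners LP, giving 20% + 79% = 99%.
Chain via Vantage Partners LP → Summit Foods Inc. → Silverbay Capital LLC (R1): 99% × 17% × 63% × 81% = 8.588349% of Halcyon Holdings Ltd.
8.588349% falls short of the 50% threshold by 41.411651 percentage points.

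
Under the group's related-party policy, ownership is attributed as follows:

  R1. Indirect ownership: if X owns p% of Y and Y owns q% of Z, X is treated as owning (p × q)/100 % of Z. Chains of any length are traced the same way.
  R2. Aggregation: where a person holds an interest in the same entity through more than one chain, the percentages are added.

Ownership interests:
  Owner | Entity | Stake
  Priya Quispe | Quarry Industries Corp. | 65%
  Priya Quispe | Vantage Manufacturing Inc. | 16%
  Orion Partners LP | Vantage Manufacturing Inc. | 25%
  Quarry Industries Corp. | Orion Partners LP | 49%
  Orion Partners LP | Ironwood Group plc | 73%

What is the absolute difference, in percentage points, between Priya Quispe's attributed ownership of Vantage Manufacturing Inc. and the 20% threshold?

3.9625

Chain via Quarry Industries Corp. → Orion Partners LP (R1): 65% × 49% × 25% = 7.9625% of Vantage Manufacturing Inc.
Direct interest in Vantage Manufacturing Inc: 16%.
Aggregating (R2): 7.9625% + 16% = 23.9625%.
23.9625% exceeds the 20% threshold by 3.9625 percentage points.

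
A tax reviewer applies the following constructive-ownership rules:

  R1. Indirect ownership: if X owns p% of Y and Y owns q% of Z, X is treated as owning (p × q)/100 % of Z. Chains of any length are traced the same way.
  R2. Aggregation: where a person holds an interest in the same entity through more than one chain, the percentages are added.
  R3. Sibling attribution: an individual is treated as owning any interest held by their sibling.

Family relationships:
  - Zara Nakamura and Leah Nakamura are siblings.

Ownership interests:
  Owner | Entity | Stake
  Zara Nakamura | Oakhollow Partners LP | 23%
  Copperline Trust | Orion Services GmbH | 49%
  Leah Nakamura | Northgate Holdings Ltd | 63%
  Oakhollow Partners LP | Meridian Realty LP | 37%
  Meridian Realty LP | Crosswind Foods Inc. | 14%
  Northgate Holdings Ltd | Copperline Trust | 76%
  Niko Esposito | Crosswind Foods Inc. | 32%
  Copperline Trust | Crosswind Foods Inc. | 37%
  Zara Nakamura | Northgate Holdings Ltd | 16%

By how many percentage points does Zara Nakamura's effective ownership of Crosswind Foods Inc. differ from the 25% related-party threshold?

By sibling attribution (R3), Zara Nakamura is treated as also owning Leah Nakamura's interest in Northgate Holdings Ltd, giving 16% + 63% = 79%.
Chain via Northgate Holdings Ltd → Copperline Trust (R1): 79% × 76% × 37% = 22.2148% of Crosswind Foods Inc.
Chain via Oakhollow Partners LP → Meridian Realty LP (R1): 23% × 37% × 14% = 1.1914% of Crosswind Foods Inc.
Aggregating (R2): 22.2148% + 1.1914% = 23.4062%.
23.4062% falls short of the 25% threshold by 1.5938 percentage points.

1.5938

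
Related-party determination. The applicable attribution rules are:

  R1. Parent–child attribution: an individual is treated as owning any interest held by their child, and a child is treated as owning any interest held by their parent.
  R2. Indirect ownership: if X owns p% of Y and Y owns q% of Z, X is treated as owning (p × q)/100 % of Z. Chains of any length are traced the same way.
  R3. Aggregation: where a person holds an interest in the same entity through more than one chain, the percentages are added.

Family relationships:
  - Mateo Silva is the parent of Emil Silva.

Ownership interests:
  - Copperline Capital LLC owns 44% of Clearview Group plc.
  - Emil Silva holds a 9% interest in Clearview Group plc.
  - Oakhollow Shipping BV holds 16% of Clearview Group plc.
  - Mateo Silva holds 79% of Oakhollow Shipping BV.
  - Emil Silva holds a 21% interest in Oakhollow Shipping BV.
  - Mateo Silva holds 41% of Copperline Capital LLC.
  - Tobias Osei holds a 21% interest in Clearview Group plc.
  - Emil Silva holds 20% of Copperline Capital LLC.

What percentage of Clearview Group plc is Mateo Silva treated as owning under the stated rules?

By parent–child attribution (R1), Mateo Silva is treated as also owning Emil Silva's interest in Oakhollow Shipping BV, giving 79% + 21% = 100%.
By parent–child attribution (R1), Mateo Silva is treated as also owning Emil Silva's interest in Copperline Capital LLC, giving 41% + 20% = 61%.
By parent–child attribution (R1), Mateo Silva is treated as owning Emil Silva's 9% interest in Clearview Group plc.
Chain via Oakhollow Shipping BV (R2): 100% × 16% = 16% of Clearview Group plc.
Chain via Copperline Capital LLC (R2): 61% × 44% = 26.84% of Clearview Group plc.
Direct interest in Clearview Group plc: 9%.
Aggregating (R3): 16% + 26.84% + 9% = 51.84%.

51.84%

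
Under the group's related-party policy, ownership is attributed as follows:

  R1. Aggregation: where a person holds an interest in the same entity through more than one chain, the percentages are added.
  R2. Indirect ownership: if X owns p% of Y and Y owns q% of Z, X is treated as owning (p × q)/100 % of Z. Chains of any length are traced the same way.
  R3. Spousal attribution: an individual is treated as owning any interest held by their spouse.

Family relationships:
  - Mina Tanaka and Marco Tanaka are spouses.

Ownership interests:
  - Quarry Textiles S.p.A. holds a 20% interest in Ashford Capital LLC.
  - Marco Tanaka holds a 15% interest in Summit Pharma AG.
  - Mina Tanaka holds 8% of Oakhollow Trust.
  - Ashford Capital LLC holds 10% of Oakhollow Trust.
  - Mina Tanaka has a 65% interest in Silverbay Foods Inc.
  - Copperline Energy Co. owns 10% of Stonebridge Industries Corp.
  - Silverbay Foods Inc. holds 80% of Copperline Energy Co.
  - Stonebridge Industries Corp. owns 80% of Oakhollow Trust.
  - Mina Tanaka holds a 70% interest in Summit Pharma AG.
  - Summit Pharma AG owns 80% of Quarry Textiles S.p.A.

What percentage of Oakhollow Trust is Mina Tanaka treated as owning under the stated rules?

13.52%

By spousal attribution (R3), Mina Tanaka is treated as also owning Marco Tanaka's interest in Summit Pharma AG, giving 70% + 15% = 85%.
Chain via Summit Pharma AG → Quarry Textiles S.p.A. → Ashford Capital LLC (R2): 85% × 80% × 20% × 10% = 1.36% of Oakhollow Trust.
Chain via Silverbay Foods Inc. → Copperline Energy Co. → Stonebridge Industries Corp. (R2): 65% × 80% × 10% × 80% = 4.16% of Oakhollow Trust.
Direct interest in Oakhollow Trust: 8%.
Aggregating (R1): 1.36% + 4.16% + 8% = 13.52%.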